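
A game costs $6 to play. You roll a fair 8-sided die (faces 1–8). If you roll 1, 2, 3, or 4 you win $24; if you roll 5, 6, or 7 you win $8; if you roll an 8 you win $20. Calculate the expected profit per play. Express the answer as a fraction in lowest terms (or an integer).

23/2 dollars

E[payout] = (3/8)·8 + (1/8)·20 + (1/2)·24 = 35/2
Expected profit = 35/2 − 6 = 23/2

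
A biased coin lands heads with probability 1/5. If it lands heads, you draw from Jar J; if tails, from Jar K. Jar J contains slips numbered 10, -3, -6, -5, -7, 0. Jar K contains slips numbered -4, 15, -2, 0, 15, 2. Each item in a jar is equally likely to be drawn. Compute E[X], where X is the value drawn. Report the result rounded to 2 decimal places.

3.10

E[X | Jar J] = (10 − 3 − 6 − 5 − 7 + 0)/6 = -11/6
E[X | Jar K] = (-4 + 15 − 2 + 0 + 15 + 2)/6 = 13/3
E[X] = (1/5)·(-11/6) + (4/5)·13/3 = 31/10 ≈ 3.10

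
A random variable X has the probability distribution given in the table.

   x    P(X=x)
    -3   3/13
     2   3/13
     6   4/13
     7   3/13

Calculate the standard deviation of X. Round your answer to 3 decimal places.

E[X] = 42/13, E[X²] = 330/13
Var(X) = E[X²] − (E[X])² = 330/13 − 1764/169 = 2526/169
SD(X) = √(2526/169) ≈ 3.866

3.866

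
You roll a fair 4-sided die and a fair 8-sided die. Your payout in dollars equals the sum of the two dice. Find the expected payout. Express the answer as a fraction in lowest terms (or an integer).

Distribution of the sum of the two dice: 2 w.p. 1/32, 3 w.p. 1/16, 4 w.p. 3/32, 5 w.p. 1/8, 6 w.p. 1/8, 7 w.p. 1/8, …
E[payout] = (1/32)·2 + (1/16)·3 + (3/32)·4 + (1/8)·5 + (1/8)·6 + (1/8)·7 + (1/8)·8 + (1/8)·9 + (3/32)·10 + (1/16)·11 + (1/32)·12 = 7

$7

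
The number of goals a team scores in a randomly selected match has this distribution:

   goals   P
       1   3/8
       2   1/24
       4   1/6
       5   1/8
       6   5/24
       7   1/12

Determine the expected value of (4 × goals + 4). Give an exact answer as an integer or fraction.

55/3

E[4x+4] = (3/8)·8 + (1/24)·12 + (1/6)·20 + (1/8)·24 + (5/24)·28 + (1/12)·32
     = 55/3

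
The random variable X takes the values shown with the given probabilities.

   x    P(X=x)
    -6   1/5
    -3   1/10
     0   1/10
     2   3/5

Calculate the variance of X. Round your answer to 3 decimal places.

E[X] = (1/5)·(-6) + (1/10)·(-3) + (1/10)·0 + (3/5)·2 = -3/10
E[X²] = (1/5)·36 + (1/10)·9 + (1/10)·0 + (3/5)·4 = 21/2
Var(X) = 21/2 − (-3/10)² = 1041/100 ≈ 10.410

10.410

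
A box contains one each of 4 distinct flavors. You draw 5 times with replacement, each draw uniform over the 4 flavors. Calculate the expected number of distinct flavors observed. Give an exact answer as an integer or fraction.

781/256

Let Xⱼ=1 if type j appears at least once. P(Xⱼ=1) = 1 − ((4−1)/4)^5 = 781/1024.
E[#distinct] = 4·781/1024 = 781/256.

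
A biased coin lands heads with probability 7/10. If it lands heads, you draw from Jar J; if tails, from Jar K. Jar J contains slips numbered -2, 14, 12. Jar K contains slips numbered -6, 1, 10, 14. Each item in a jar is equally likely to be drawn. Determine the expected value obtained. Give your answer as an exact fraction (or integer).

E[X | Jar J] = (-2 + 14 + 12)/3 = 8
E[X | Jar K] = (-6 + 1 + 10 + 14)/4 = 19/4
E[X] = (7/10)·8 + (3/10)·19/4 = 281/40

281/40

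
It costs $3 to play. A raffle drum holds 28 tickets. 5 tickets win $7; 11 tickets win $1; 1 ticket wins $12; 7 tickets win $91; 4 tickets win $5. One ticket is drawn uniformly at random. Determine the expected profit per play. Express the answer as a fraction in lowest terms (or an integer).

E[payout] = (5/28)·7 + (11/28)·1 + (1/28)·12 + (7/28)·91 + (4/28)·5 = 715/28
Expected profit = 715/28 − 3 = 631/28

631/28 dollars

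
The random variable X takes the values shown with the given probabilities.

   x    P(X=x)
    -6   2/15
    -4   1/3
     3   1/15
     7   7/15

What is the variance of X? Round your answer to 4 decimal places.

E[X] = (2/15)·(-6) + (1/3)·(-4) + (1/15)·3 + (7/15)·7 = 4/3
E[X²] = (2/15)·36 + (1/3)·16 + (1/15)·9 + (7/15)·49 = 168/5
Var(X) = 168/5 − (4/3)² = 1432/45 ≈ 31.8222

31.8222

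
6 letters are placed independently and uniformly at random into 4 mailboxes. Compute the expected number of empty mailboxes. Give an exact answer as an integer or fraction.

729/1024

Let Xⱼ=1 if mailbox j is empty. P(Xⱼ=1) = ((4-1)/4)^6 = 729/4096.
By linearity, E[#empty] = 4·729/4096 = 729/1024.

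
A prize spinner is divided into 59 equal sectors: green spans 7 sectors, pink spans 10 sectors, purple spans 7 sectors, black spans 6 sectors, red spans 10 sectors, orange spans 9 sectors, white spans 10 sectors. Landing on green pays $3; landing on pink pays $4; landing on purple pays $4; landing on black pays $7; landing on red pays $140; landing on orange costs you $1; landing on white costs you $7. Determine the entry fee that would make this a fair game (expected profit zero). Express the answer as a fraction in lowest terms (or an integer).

E[payout] = (7/59)·3 + (10/59)·4 + (7/59)·4 + (6/59)·7 + (10/59)·140 + (9/59)·(-1) + (10/59)·(-7) = 1452/59
Fair fee = E[payout] = 1452/59

1452/59 dollars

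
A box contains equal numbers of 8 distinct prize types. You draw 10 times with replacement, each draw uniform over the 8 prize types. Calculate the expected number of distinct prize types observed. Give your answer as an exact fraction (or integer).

791266575/134217728

Let Xⱼ=1 if type j appears at least once. P(Xⱼ=1) = 1 − ((8−1)/8)^10 = 791266575/1073741824.
E[#distinct] = 8·791266575/1073741824 = 791266575/134217728.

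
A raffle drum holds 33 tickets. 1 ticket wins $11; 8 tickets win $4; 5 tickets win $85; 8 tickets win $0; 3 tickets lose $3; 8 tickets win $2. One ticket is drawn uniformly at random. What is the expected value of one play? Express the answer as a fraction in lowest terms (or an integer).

E[payout] = (1/33)·11 + (8/33)·4 + (5/33)·85 + (8/33)·0 + (3/33)·(-3) + (8/33)·2 = 475/33

475/33 dollars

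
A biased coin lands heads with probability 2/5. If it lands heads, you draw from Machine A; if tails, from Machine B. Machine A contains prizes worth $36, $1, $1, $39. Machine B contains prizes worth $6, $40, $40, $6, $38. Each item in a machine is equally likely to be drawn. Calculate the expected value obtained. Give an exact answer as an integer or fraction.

233/10 dollars

E[X | Machine A] = (36 + 1 + 1 + 39)/4 = 77/4
E[X | Machine B] = (6 + 40 + 40 + 6 + 38)/5 = 26
E[X] = (2/5)·77/4 + (3/5)·26 = 233/10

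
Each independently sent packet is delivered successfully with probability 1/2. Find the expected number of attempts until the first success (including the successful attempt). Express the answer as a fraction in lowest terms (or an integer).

For a geometric distribution, E[trials] = 1/p = 1/(1/2) = 2.

2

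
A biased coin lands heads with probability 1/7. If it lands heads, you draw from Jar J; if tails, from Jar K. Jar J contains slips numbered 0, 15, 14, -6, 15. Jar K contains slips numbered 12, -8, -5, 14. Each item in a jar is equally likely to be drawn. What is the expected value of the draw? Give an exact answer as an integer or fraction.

271/70

E[X | Jar J] = (0 + 15 + 14 − 6 + 15)/5 = 38/5
E[X | Jar K] = (12 − 8 − 5 + 14)/4 = 13/4
E[X] = (1/7)·38/5 + (6/7)·13/4 = 271/70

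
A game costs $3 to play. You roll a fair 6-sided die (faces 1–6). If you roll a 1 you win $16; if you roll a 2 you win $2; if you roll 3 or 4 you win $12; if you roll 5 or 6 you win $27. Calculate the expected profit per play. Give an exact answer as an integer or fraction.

E[payout] = (1/6)·2 + (1/3)·12 + (1/6)·16 + (1/3)·27 = 16
Expected profit = 16 − 3 = 13

$13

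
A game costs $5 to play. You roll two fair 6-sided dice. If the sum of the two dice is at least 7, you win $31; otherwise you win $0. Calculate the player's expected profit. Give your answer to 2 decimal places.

E[payout] = (5/12)·0 + (7/12)·31 = 217/12
Expected profit = 217/12 − 5 = 157/12 ≈ $13.08

$13.08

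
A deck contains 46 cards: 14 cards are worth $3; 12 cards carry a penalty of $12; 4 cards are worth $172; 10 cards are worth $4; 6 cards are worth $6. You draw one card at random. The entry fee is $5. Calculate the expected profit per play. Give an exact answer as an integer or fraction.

216/23 dollars

E[payout] = (14/46)·3 + (12/46)·(-12) + (4/46)·172 + (10/46)·4 + (6/46)·6 = 331/23
Expected profit = 331/23 − 5 = 216/23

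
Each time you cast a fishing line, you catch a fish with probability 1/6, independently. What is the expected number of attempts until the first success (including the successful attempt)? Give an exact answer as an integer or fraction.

For a geometric distribution, E[trials] = 1/p = 1/(1/6) = 6.

6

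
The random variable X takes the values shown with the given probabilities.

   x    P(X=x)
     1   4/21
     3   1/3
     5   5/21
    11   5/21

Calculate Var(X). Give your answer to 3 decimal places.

12.952

E[X] = (4/21)·1 + (1/3)·3 + (5/21)·5 + (5/21)·11 = 5
E[X²] = (4/21)·1 + (1/3)·9 + (5/21)·25 + (5/21)·121 = 797/21
Var(X) = 797/21 − (5)² = 272/21 ≈ 12.952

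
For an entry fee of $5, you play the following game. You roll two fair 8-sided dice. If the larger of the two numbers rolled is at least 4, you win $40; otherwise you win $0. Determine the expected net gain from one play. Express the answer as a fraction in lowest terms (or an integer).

E[payout] = (9/64)·0 + (55/64)·40 = 275/8
Expected profit = 275/8 − 5 = 235/8

235/8 dollars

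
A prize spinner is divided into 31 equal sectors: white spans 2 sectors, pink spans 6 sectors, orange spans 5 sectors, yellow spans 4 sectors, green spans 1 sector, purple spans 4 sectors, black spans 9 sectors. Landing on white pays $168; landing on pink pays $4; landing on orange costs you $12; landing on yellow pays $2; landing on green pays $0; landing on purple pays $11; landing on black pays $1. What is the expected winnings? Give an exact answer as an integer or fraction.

E[payout] = (2/31)·168 + (6/31)·4 + (5/31)·(-12) + (4/31)·2 + (1/31)·0 + (4/31)·11 + (9/31)·1 = 361/31

361/31 dollars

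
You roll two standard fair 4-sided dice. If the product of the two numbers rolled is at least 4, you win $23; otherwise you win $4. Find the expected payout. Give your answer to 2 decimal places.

$17.06

E[payout] = (5/16)·4 + (11/16)·23 = 273/16
≈ $17.06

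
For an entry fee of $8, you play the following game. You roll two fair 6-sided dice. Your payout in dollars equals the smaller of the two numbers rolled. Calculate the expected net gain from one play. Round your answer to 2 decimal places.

-$5.47

Distribution of the smaller of the two numbers rolled: 1 w.p. 11/36, 2 w.p. 1/4, 3 w.p. 7/36, 4 w.p. 5/36, 5 w.p. 1/12, 6 w.p. 1/36
E[payout] = (11/36)·1 + (1/4)·2 + (7/36)·3 + (5/36)·4 + (1/12)·5 + (1/36)·6 = 91/36
Expected profit = 91/36 − 8 = -197/36 ≈ -$5.47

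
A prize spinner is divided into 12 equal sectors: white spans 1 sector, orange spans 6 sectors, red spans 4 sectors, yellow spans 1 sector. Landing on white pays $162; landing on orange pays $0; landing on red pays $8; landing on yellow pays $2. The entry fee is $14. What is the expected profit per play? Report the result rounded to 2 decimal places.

$2.33

E[payout] = (1/12)·162 + (6/12)·0 + (4/12)·8 + (1/12)·2 = 49/3
Expected profit = 49/3 − 14 = 7/3 ≈ $2.33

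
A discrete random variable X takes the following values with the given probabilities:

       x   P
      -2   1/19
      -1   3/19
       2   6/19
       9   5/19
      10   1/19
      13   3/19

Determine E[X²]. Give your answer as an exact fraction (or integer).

E[X²] = (1/19)·4 + (3/19)·1 + (6/19)·4 + (5/19)·81 + (1/19)·100 + (3/19)·169
     = 1043/19

1043/19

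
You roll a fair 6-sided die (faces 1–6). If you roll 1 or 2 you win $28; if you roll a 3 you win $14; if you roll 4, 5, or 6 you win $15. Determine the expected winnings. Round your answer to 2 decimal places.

E[payout] = (1/6)·14 + (1/2)·15 + (1/3)·28 = 115/6
≈ $19.17

$19.17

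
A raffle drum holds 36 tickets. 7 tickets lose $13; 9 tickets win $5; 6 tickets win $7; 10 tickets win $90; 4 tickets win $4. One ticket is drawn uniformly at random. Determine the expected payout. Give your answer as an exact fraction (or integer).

76/3 dollars

E[payout] = (7/36)·(-13) + (9/36)·5 + (6/36)·7 + (10/36)·90 + (4/36)·4 = 76/3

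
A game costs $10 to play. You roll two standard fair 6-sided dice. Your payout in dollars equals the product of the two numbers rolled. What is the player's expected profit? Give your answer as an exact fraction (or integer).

Distribution of the product of the two numbers rolled: 1 w.p. 1/36, 2 w.p. 1/18, 3 w.p. 1/18, 4 w.p. 1/12, 5 w.p. 1/18, 6 w.p. 1/9, …
E[payout] = (1/36)·1 + (1/18)·2 + (1/18)·3 + (1/12)·4 + (1/18)·5 + (1/9)·6 + (1/18)·8 + (1/36)·9 + (1/18)·10 + (1/9)·12 + (1/18)·15 + (1/36)·16 + (1/18)·18 + (1/18)·20 + (1/18)·24 + (1/36)·25 + (1/18)·30 + (1/36)·36 = 49/4
Expected profit = 49/4 − 10 = 9/4

9/4 dollars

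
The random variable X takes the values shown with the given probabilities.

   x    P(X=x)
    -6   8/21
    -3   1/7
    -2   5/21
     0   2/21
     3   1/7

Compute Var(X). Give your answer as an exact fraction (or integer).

4238/441

E[X] = (8/21)·(-6) + (1/7)·(-3) + (5/21)·(-2) + (2/21)·0 + (1/7)·3 = -58/21
E[X²] = (8/21)·36 + (1/7)·9 + (5/21)·4 + (2/21)·0 + (1/7)·9 = 362/21
Var(X) = 362/21 − (-58/21)² = 4238/441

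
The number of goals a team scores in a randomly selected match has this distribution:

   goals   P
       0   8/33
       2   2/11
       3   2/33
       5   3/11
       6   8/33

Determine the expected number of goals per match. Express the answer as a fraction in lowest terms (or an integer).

E[X] = (8/33)·0 + (2/11)·2 + (2/33)·3 + (3/11)·5 + (8/33)·6
     = 37/11

37/11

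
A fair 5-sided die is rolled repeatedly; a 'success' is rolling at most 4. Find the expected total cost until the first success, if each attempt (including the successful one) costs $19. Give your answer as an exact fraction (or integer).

95/4 dollars

E[#attempts] = 1/p = 5/4; E[cost] = 19·5/4 = 95/4.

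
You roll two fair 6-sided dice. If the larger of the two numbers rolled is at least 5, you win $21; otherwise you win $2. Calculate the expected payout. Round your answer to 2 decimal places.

$12.56

E[payout] = (4/9)·2 + (5/9)·21 = 113/9
≈ $12.56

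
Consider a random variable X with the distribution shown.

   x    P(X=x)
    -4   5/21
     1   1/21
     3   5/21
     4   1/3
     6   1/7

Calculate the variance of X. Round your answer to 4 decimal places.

E[X] = (5/21)·(-4) + (1/21)·1 + (5/21)·3 + (1/3)·4 + (1/7)·6 = 2
E[X²] = (5/21)·16 + (1/21)·1 + (5/21)·9 + (1/3)·16 + (1/7)·36 = 346/21
Var(X) = 346/21 − (2)² = 262/21 ≈ 12.4762

12.4762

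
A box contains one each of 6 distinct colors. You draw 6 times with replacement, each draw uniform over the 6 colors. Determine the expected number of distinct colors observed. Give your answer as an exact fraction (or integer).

31031/7776

Let Xⱼ=1 if type j appears at least once. P(Xⱼ=1) = 1 − ((6−1)/6)^6 = 31031/46656.
E[#distinct] = 6·31031/46656 = 31031/7776.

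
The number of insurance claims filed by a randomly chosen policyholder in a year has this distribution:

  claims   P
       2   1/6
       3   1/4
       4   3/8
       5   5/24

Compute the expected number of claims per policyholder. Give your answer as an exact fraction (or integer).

29/8

E[X] = (1/6)·2 + (1/4)·3 + (3/8)·4 + (5/24)·5
     = 29/8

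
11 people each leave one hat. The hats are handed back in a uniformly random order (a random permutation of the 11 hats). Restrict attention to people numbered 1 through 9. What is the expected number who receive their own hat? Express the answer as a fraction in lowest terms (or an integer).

Let Xᵢ = 1 if person i gets their own hat. For each i, P(Xᵢ=1) = 1/11.
By linearity of expectation, E[X₁+…+X_9] = 9·(1/11) = 9/11.

9/11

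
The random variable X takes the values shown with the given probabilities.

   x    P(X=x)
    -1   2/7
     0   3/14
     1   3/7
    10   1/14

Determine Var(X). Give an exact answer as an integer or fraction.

E[X] = (2/7)·(-1) + (3/14)·0 + (3/7)·1 + (1/14)·10 = 6/7
E[X²] = (2/7)·1 + (3/14)·0 + (3/7)·1 + (1/14)·100 = 55/7
Var(X) = 55/7 − (6/7)² = 349/49

349/49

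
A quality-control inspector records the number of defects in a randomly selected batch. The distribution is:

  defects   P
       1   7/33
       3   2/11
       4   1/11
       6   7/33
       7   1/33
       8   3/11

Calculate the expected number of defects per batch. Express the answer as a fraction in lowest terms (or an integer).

E[X] = (7/33)·1 + (2/11)·3 + (1/11)·4 + (7/33)·6 + (1/33)·7 + (3/11)·8
     = 158/33

158/33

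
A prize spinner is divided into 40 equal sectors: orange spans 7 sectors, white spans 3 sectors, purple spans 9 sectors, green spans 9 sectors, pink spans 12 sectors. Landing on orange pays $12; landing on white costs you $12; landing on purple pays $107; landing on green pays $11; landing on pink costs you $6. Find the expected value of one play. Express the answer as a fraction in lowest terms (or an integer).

E[payout] = (7/40)·12 + (3/40)·(-12) + (9/40)·107 + (9/40)·11 + (12/40)·(-6) = 519/20

519/20 dollars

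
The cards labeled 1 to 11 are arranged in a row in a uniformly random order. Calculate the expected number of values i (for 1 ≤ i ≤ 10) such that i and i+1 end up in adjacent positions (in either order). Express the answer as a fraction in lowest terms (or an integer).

For each i ∈ {1,…,10}, let Xᵢ = 1 if i and i+1 are adjacent. P(Xᵢ=1) = 2·(11−1)!/11! = 2/11.
By linearity, E[ΣXᵢ] = (10)·(2/11) = 20/11.

20/11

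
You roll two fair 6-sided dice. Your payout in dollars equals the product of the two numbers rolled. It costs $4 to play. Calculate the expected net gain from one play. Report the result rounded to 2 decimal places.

Distribution of the product of the two numbers rolled: 1 w.p. 1/36, 2 w.p. 1/18, 3 w.p. 1/18, 4 w.p. 1/12, 5 w.p. 1/18, 6 w.p. 1/9, …
E[payout] = (1/36)·1 + (1/18)·2 + (1/18)·3 + (1/12)·4 + (1/18)·5 + (1/9)·6 + (1/18)·8 + (1/36)·9 + (1/18)·10 + (1/9)·12 + (1/18)·15 + (1/36)·16 + (1/18)·18 + (1/18)·20 + (1/18)·24 + (1/36)·25 + (1/18)·30 + (1/36)·36 = 49/4
Expected profit = 49/4 − 4 = 33/4 ≈ $8.25

$8.25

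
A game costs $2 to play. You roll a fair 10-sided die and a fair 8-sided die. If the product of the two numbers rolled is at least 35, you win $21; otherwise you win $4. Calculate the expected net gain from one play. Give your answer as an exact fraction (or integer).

E[payout] = (57/80)·4 + (23/80)·21 = 711/80
Expected profit = 711/80 − 2 = 551/80

551/80 dollars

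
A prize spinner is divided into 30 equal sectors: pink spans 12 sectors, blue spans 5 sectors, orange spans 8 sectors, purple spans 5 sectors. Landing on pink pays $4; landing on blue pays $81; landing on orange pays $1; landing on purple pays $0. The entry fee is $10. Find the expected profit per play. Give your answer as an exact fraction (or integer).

E[payout] = (12/30)·4 + (5/30)·81 + (8/30)·1 + (5/30)·0 = 461/30
Expected profit = 461/30 − 10 = 161/30

161/30 dollars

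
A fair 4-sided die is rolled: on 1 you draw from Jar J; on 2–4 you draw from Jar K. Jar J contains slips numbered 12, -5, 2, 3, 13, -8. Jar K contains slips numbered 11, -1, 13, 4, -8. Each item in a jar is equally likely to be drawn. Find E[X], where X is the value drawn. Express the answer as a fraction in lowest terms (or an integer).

427/120

E[X | Jar J] = (12 − 5 + 2 + 3 + 13 − 8)/6 = 17/6
E[X | Jar K] = (11 − 1 + 13 + 4 − 8)/5 = 19/5
E[X] = (1/4)·17/6 + (3/4)·19/5 = 427/120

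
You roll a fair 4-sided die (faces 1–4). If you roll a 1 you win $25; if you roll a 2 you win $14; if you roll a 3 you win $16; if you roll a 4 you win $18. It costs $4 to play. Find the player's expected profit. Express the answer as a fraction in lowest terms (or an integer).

E[payout] = (1/4)·14 + (1/4)·16 + (1/4)·18 + (1/4)·25 = 73/4
Expected profit = 73/4 − 4 = 57/4

57/4 dollars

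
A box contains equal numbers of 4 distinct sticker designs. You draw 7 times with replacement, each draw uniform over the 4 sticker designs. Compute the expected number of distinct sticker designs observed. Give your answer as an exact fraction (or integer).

14197/4096

Let Xⱼ=1 if type j appears at least once. P(Xⱼ=1) = 1 − ((4−1)/4)^7 = 14197/16384.
E[#distinct] = 4·14197/16384 = 14197/4096.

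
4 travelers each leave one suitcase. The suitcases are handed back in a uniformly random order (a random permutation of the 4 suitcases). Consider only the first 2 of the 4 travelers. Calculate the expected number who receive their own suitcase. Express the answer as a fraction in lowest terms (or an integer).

Let Xᵢ = 1 if person i gets their own suitcase. For each i, P(Xᵢ=1) = 1/4.
By linearity of expectation, E[X₁+…+X_2] = 2·(1/4) = 1/2.

1/2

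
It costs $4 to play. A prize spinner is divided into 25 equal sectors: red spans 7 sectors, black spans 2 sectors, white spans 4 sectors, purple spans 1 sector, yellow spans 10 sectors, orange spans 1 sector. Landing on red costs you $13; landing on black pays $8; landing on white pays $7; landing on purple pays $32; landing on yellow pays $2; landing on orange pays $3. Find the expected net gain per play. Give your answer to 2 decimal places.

-$3.68

E[payout] = (7/25)·(-13) + (2/25)·8 + (4/25)·7 + (1/25)·32 + (10/25)·2 + (1/25)·3 = 8/25
Expected profit = 8/25 − 4 = -92/25 ≈ -$3.68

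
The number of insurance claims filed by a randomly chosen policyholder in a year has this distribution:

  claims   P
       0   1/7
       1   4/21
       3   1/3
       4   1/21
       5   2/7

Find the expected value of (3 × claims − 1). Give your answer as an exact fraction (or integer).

E[3x-1] = (1/7)·(-1) + (4/21)·2 + (1/3)·8 + (1/21)·11 + (2/7)·14
     = 52/7

52/7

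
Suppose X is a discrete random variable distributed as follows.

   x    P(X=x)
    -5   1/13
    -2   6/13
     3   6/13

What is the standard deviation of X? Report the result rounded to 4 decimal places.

E[X] = 1/13, E[X²] = 103/13
Var(X) = E[X²] − (E[X])² = 103/13 − 1/169 = 1338/169
SD(X) = √(1338/169) ≈ 2.8137

2.8137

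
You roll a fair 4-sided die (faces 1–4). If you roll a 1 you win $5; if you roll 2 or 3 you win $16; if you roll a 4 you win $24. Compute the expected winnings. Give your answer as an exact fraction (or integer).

61/4 dollars

E[payout] = (1/4)·5 + (1/2)·16 + (1/4)·24 = 61/4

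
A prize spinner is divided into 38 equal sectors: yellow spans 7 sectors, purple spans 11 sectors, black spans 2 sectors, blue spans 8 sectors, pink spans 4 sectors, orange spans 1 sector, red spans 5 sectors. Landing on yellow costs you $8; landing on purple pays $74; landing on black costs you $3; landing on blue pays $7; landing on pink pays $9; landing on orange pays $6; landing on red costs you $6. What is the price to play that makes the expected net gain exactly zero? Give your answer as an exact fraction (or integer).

410/19 dollars

E[payout] = (7/38)·(-8) + (11/38)·74 + (2/38)·(-3) + (8/38)·7 + (4/38)·9 + (1/38)·6 + (5/38)·(-6) = 410/19
Fair fee = E[payout] = 410/19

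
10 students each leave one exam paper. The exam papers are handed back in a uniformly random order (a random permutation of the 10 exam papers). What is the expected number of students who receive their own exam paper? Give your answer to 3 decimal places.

1.000

Let Xᵢ = 1 if person i gets their own exam paper. For each i, P(Xᵢ=1) = 1/10.
By linearity of expectation, E[X₁+…+X_10] = 10·(1/10) = 1.
≈ 1.000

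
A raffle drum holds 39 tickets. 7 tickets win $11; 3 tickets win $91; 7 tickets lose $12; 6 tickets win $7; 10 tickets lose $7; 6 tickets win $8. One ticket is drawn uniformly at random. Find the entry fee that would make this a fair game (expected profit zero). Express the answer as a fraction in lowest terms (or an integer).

E[payout] = (7/39)·11 + (3/39)·91 + (7/39)·(-12) + (6/39)·7 + (10/39)·(-7) + (6/39)·8 = 22/3
Fair fee = E[payout] = 22/3

22/3 dollars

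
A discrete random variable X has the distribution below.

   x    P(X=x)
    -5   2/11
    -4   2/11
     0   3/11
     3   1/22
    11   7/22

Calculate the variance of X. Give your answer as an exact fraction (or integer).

466/11

E[X] = (2/11)·(-5) + (2/11)·(-4) + (3/11)·0 + (1/22)·3 + (7/22)·11 = 2
E[X²] = (2/11)·25 + (2/11)·16 + (3/11)·0 + (1/22)·9 + (7/22)·121 = 510/11
Var(X) = 510/11 − (2)² = 466/11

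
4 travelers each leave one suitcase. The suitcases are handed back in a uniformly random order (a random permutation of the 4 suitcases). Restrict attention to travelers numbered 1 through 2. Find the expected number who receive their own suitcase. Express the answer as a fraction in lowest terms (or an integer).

Let Xᵢ = 1 if person i gets their own suitcase. For each i, P(Xᵢ=1) = 1/4.
By linearity of expectation, E[X₁+…+X_2] = 2·(1/4) = 1/2.

1/2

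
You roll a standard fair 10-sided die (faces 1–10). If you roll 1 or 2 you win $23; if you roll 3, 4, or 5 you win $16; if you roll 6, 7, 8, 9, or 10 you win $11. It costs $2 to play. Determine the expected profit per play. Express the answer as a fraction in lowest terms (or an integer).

129/10 dollars

E[payout] = (1/2)·11 + (3/10)·16 + (1/5)·23 = 149/10
Expected profit = 149/10 − 2 = 129/10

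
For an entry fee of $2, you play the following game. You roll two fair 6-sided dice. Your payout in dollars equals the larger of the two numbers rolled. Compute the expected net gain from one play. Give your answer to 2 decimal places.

$2.47

Distribution of the larger of the two numbers rolled: 1 w.p. 1/36, 2 w.p. 1/12, 3 w.p. 5/36, 4 w.p. 7/36, 5 w.p. 1/4, 6 w.p. 11/36
E[payout] = (1/36)·1 + (1/12)·2 + (5/36)·3 + (7/36)·4 + (1/4)·5 + (11/36)·6 = 161/36
Expected profit = 161/36 − 2 = 89/36 ≈ $2.47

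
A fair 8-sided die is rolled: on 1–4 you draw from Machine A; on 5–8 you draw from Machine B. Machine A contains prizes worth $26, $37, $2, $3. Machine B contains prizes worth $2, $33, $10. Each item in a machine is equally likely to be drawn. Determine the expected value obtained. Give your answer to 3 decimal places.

E[X | Machine A] = (26 + 37 + 2 + 3)/4 = 17
E[X | Machine B] = (2 + 33 + 10)/3 = 15
E[X] = (1/2)·17 + (1/2)·15 = 16 ≈ 16.000

$16.000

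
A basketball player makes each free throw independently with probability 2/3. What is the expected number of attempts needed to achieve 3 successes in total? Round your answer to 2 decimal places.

4.50

By linearity (sum of 3 independent geometric waits), E[trials] = 3/p = 3/(2/3) = 9/2.
≈ 4.50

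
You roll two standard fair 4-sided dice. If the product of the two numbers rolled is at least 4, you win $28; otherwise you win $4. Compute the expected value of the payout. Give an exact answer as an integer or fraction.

E[payout] = (5/16)·4 + (11/16)·28 = 41/2

41/2 dollars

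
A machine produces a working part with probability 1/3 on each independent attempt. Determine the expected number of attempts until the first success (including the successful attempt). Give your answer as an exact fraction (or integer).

3

For a geometric distribution, E[trials] = 1/p = 1/(1/3) = 3.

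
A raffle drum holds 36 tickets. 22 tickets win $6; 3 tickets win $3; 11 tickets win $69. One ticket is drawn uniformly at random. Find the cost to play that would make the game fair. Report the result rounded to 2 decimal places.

E[payout] = (22/36)·6 + (3/36)·3 + (11/36)·69 = 25
Fair fee = E[payout] = 25 ≈ $25.00

$25.00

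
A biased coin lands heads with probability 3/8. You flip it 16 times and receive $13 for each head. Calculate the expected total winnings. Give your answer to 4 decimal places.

E[#heads] = 16·3/8 = 6 (linearity over flips).
E[winnings] = 13·6 = 78.
≈ 78.0000

$78.0000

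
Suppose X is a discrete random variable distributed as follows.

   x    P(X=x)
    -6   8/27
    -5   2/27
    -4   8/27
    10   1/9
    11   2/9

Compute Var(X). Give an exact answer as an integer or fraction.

4472/81

E[X] = (8/27)·(-6) + (2/27)·(-5) + (8/27)·(-4) + (1/9)·10 + (2/9)·11 = 2/9
E[X²] = (8/27)·36 + (2/27)·25 + (8/27)·16 + (1/9)·100 + (2/9)·121 = 1492/27
Var(X) = 1492/27 − (2/9)² = 4472/81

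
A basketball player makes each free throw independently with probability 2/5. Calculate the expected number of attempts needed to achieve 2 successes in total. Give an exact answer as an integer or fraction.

5

By linearity (sum of 2 independent geometric waits), E[trials] = 2/p = 2/(2/5) = 5.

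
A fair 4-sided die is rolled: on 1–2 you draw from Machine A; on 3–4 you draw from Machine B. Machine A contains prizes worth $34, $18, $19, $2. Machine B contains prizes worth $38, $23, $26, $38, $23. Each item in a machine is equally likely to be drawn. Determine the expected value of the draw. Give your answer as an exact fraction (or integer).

E[X | Machine A] = (34 + 18 + 19 + 2)/4 = 73/4
E[X | Machine B] = (38 + 23 + 26 + 38 + 23)/5 = 148/5
E[X] = (1/2)·73/4 + (1/2)·148/5 = 957/40

957/40 dollars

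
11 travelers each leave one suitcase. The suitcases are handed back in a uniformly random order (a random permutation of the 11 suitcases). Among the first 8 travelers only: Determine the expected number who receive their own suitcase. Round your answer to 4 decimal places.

Let Xᵢ = 1 if person i gets their own suitcase. For each i, P(Xᵢ=1) = 1/11.
By linearity of expectation, E[X₁+…+X_8] = 8·(1/11) = 8/11.
≈ 0.7273

0.7273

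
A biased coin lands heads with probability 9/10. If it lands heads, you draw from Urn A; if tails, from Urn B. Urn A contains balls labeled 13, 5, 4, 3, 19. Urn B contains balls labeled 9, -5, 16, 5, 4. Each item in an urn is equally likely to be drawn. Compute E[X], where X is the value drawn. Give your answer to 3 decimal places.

8.500

E[X | Urn A] = (13 + 5 + 4 + 3 + 19)/5 = 44/5
E[X | Urn B] = (9 − 5 + 16 + 5 + 4)/5 = 29/5
E[X] = (9/10)·44/5 + (1/10)·29/5 = 17/2 ≈ 8.500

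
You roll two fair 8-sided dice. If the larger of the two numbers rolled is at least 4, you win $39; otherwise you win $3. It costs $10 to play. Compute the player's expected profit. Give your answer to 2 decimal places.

$23.94

E[payout] = (9/64)·3 + (55/64)·39 = 543/16
Expected profit = 543/16 − 10 = 383/16 ≈ $23.94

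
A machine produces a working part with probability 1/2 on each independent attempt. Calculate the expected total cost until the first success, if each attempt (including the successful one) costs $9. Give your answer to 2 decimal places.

$18.00

E[#attempts] = 1/p = 2; E[cost] = 9·2 = 18.
≈ 18.00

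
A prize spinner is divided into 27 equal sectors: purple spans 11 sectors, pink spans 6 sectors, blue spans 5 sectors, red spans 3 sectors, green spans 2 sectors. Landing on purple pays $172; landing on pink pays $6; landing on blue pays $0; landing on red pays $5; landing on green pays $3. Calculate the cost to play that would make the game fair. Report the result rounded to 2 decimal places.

E[payout] = (11/27)·172 + (6/27)·6 + (5/27)·0 + (3/27)·5 + (2/27)·3 = 1949/27
Fair fee = E[payout] = 1949/27 ≈ $72.19

$72.19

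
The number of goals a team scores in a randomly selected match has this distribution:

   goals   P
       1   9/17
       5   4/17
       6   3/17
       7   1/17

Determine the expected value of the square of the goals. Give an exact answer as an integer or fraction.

E[X²] = (9/17)·1 + (4/17)·25 + (3/17)·36 + (1/17)·49
     = 266/17

266/17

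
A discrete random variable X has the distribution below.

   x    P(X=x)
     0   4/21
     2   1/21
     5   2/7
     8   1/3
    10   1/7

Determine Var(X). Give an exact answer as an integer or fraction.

E[X] = (4/21)·0 + (1/21)·2 + (2/7)·5 + (1/3)·8 + (1/7)·10 = 118/21
E[X²] = (4/21)·0 + (1/21)·4 + (2/7)·25 + (1/3)·64 + (1/7)·100 = 902/21
Var(X) = 902/21 − (118/21)² = 5018/441

5018/441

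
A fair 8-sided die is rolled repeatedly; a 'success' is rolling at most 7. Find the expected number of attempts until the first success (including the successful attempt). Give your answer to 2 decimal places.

For a geometric distribution, E[trials] = 1/p = 1/(7/8) = 8/7.
≈ 1.14

1.14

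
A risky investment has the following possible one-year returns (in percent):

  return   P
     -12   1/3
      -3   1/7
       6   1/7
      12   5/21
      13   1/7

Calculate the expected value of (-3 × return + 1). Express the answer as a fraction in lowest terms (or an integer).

-17/7

E[-3x+1] = (1/3)·37 + (1/7)·10 + (1/7)·(-17) + (5/21)·(-35) + (1/7)·(-38)
     = -17/7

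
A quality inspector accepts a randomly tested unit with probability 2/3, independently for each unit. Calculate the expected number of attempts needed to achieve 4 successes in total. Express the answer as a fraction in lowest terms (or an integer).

By linearity (sum of 4 independent geometric waits), E[trials] = 4/p = 4/(2/3) = 6.

6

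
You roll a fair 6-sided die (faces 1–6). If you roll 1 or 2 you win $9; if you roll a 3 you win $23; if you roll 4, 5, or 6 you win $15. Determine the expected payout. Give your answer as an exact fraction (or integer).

E[payout] = (1/3)·9 + (1/2)·15 + (1/6)·23 = 43/3

43/3 dollars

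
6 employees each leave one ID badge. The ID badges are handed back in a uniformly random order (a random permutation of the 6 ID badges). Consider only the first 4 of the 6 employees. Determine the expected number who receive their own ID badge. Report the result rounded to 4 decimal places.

Let Xᵢ = 1 if person i gets their own ID badge. For each i, P(Xᵢ=1) = 1/6.
By linearity of expectation, E[X₁+…+X_4] = 4·(1/6) = 2/3.
≈ 0.6667

0.6667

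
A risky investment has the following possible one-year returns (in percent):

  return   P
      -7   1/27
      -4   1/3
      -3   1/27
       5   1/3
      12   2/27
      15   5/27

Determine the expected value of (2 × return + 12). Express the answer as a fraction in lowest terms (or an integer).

520/27

E[2x+12] = (1/27)·(-2) + (1/3)·4 + (1/27)·6 + (1/3)·22 + (2/27)·36 + (5/27)·42
     = 520/27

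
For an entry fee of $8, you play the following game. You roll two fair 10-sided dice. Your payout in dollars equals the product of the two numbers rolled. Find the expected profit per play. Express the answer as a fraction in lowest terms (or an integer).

Distribution of the product of the two numbers rolled: 1 w.p. 1/100, 2 w.p. 1/50, 3 w.p. 1/50, 4 w.p. 3/100, 5 w.p. 1/50, 6 w.p. 1/25, …
E[payout] = (1/100)·1 + (1/50)·2 + (1/50)·3 + (3/100)·4 + (1/50)·5 + (1/25)·6 + (1/50)·7 + (1/25)·8 + (3/100)·9 + (1/25)·10 + (1/25)·12 + (1/50)·14 + (1/50)·15 + (3/100)·16 + (1/25)·18 + (1/25)·20 + (1/50)·21 + (1/25)·24 + (1/100)·25 + (1/50)·27 + (1/50)·28 + (1/25)·30 + (1/50)·32 + (1/50)·35 + (3/100)·36 + (1/25)·40 + (1/50)·42 + (1/50)·45 + (1/50)·48 + (1/100)·49 + (1/50)·50 + (1/50)·54 + (1/50)·56 + (1/50)·60 + (1/50)·63 + (1/100)·64 + (1/50)·70 + (1/50)·72 + (1/50)·80 + (1/100)·81 + (1/50)·90 + (1/100)·100 = 121/4
Expected profit = 121/4 − 8 = 89/4

89/4 dollars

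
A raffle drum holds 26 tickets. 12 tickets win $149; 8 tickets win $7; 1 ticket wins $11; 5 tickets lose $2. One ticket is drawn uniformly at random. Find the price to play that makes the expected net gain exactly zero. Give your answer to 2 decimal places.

$70.96

E[payout] = (12/26)·149 + (8/26)·7 + (1/26)·11 + (5/26)·(-2) = 1845/26
Fair fee = E[payout] = 1845/26 ≈ $70.96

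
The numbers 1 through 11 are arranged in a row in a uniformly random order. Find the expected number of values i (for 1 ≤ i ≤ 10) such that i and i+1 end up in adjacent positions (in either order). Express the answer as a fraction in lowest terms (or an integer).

For each i ∈ {1,…,10}, let Xᵢ = 1 if i and i+1 are adjacent. P(Xᵢ=1) = 2·(11−1)!/11! = 2/11.
By linearity, E[ΣXᵢ] = (10)·(2/11) = 20/11.

20/11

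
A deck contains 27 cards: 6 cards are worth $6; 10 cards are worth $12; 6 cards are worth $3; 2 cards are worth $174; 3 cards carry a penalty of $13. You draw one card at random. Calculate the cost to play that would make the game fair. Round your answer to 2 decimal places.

$17.89

E[payout] = (6/27)·6 + (10/27)·12 + (6/27)·3 + (2/27)·174 + (3/27)·(-13) = 161/9
Fair fee = E[payout] = 161/9 ≈ $17.89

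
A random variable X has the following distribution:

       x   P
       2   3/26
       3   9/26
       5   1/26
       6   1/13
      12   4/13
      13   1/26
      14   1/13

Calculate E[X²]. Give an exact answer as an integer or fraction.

E[X²] = (3/26)·4 + (9/26)·9 + (1/26)·25 + (1/13)·36 + (4/13)·144 + (1/26)·169 + (1/13)·196
     = 1903/26

1903/26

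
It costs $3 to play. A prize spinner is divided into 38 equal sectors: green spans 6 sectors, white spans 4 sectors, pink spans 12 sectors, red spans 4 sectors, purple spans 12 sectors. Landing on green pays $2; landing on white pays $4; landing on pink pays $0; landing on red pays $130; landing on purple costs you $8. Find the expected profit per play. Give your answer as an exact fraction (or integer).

169/19 dollars

E[payout] = (6/38)·2 + (4/38)·4 + (12/38)·0 + (4/38)·130 + (12/38)·(-8) = 226/19
Expected profit = 226/19 − 3 = 169/19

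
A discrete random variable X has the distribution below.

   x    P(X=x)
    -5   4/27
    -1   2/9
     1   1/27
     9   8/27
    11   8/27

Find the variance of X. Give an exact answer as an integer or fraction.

1048/27

E[X] = (4/27)·(-5) + (2/9)·(-1) + (1/27)·1 + (8/27)·9 + (8/27)·11 = 5
E[X²] = (4/27)·25 + (2/9)·1 + (1/27)·1 + (8/27)·81 + (8/27)·121 = 1723/27
Var(X) = 1723/27 − (5)² = 1048/27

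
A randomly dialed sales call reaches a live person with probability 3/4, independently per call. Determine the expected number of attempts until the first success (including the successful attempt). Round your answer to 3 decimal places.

For a geometric distribution, E[trials] = 1/p = 1/(3/4) = 4/3.
≈ 1.333

1.333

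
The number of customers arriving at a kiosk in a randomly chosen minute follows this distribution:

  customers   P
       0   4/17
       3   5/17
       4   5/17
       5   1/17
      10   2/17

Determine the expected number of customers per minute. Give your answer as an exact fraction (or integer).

60/17

E[X] = (4/17)·0 + (5/17)·3 + (5/17)·4 + (1/17)·5 + (2/17)·10
     = 60/17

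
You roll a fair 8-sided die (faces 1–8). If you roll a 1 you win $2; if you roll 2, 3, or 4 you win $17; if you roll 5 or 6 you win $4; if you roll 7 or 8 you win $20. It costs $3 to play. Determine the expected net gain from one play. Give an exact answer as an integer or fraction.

E[payout] = (1/8)·2 + (1/4)·4 + (3/8)·17 + (1/4)·20 = 101/8
Expected profit = 101/8 − 3 = 77/8

77/8 dollars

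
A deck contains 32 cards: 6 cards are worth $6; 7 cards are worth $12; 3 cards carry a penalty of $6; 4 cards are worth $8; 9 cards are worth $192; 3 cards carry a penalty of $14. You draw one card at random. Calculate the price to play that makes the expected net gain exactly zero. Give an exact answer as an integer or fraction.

E[payout] = (6/32)·6 + (7/32)·12 + (3/32)·(-6) + (4/32)·8 + (9/32)·192 + (3/32)·(-14) = 455/8
Fair fee = E[payout] = 455/8

455/8 dollars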